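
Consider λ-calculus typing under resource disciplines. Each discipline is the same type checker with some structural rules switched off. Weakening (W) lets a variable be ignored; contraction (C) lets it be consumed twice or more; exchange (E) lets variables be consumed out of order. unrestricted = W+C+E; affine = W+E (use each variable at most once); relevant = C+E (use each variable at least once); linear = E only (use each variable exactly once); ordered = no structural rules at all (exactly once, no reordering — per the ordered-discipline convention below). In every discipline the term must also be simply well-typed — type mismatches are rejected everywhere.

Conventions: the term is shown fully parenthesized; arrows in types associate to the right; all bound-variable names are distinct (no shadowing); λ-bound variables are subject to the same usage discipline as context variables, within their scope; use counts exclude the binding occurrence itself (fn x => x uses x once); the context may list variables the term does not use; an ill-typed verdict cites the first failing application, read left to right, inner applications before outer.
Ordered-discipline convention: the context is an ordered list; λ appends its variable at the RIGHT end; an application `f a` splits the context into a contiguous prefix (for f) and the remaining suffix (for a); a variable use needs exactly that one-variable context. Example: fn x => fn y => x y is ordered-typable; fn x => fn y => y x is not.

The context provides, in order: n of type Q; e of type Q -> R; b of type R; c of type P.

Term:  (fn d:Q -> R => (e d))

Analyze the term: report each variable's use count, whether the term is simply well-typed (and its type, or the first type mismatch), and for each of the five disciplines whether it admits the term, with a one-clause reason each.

variable uses: n: 0×; e: 1×; b: 0×; c: 0×; d (bound): 1×
use order (left to right): e, d
typing: ill-typed: a function awaiting Q gets Q -> R
ordered: ✗, fails simple typing
linear: ✗, a type mismatch blocks all five
affine: ✗, the type mismatch rejects it
relevant: ✗, not simply typable
unrestricted: ✗, fails simple typing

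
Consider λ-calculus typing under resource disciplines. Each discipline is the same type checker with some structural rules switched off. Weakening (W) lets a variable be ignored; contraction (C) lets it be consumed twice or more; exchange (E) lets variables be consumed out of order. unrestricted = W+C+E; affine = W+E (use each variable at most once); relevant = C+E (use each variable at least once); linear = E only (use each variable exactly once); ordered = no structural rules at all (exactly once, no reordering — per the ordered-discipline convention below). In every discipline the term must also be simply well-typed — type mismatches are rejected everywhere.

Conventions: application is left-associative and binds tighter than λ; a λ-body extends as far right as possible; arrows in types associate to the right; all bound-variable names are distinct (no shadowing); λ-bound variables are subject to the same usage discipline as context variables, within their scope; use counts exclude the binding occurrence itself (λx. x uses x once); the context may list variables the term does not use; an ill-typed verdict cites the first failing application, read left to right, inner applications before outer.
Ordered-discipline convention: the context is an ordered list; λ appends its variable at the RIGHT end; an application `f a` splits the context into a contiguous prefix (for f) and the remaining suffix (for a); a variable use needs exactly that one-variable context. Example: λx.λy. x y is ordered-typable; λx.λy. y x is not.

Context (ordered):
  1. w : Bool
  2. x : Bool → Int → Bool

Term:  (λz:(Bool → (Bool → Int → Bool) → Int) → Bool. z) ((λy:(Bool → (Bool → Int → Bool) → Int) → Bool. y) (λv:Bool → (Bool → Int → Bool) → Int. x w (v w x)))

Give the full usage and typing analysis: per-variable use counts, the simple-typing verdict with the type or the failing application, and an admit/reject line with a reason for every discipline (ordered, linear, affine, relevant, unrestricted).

variable uses: w: 2, x: 2, z (λ-bound): 1, y (λ-bound): 1, v (λ-bound): 1
order of uses: z, y, x, w, v, w, x
typing: well-typed — term : (Bool → (Bool → Int → Bool) → Int) → Bool
ordered: ✗, uses contraction: w ×2, x ×2
linear: ✗, uses contraction: w ×2, x ×2
affine: ✗, uses contraction: w ×2, x ×2
relevant: ✓, none of w, x, z, y, v goes unused
unrestricted: ✓, well-typed at (Bool → (Bool → Int → Bool) → Int) → Bool; no restrictions here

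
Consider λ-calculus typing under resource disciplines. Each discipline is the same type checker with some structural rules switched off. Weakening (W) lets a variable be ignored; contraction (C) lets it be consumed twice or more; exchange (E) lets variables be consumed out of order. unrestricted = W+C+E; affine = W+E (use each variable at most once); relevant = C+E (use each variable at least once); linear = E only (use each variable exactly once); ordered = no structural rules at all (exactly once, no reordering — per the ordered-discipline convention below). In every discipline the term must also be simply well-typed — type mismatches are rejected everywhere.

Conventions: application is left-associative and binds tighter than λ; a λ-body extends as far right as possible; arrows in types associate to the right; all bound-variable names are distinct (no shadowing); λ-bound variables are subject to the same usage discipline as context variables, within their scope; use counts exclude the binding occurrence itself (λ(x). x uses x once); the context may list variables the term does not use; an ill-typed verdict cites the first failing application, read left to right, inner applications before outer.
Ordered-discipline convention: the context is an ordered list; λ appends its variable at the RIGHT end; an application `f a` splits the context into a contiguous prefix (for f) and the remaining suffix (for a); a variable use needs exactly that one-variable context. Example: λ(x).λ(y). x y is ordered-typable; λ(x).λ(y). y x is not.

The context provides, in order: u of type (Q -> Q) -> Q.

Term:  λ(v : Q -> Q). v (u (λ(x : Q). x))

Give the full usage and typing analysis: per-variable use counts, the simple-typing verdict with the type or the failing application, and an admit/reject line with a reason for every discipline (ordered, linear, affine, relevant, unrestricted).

counts: u: 1; v [bound]: 1; x [bound]: 1
order of uses: v, u, x
typing: well-typed — term : (Q -> Q) -> Q
ordered ✗ (no ordered split (uses run v, u, x))
linear ✓ (u, v, x: one use apiece)
affine ✓ (none of u, v, x used more than once)
relevant ✓ (u, v, x: all used, weakening unneeded)
unrestricted ✓ (type-checks ((Q -> Q) -> Q) and nothing is barred)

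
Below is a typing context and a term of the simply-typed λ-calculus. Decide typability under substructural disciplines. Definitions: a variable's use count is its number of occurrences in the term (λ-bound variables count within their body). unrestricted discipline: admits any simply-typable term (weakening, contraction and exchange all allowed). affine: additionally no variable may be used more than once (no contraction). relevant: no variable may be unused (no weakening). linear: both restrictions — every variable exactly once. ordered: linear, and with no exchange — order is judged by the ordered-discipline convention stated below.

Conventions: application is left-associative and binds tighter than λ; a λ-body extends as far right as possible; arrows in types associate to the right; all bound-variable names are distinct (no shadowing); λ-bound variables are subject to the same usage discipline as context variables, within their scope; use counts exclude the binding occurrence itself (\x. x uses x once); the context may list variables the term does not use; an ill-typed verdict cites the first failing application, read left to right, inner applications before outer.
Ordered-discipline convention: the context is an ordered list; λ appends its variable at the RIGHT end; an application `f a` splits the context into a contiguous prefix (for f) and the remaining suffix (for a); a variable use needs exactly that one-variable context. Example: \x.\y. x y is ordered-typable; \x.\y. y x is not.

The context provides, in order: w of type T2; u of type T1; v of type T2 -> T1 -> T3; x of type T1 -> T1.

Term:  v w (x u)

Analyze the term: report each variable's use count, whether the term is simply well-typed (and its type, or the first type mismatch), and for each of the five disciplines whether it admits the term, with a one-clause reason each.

variable uses: w ×1, u ×1, v ×1, x ×1
order of uses: v, w, x, u
typing: well-typed at T3
ordered ✗ (use order v, w, x, u needs exchange)
linear ✓ (single use per variable (w, u, v, x))
affine ✓ (w, u, v, x: no repeats, contraction unneeded)
relevant ✓ (w, u, v, x: all used, weakening unneeded)
unrestricted ✓ (well-typed at T3; no restrictions here)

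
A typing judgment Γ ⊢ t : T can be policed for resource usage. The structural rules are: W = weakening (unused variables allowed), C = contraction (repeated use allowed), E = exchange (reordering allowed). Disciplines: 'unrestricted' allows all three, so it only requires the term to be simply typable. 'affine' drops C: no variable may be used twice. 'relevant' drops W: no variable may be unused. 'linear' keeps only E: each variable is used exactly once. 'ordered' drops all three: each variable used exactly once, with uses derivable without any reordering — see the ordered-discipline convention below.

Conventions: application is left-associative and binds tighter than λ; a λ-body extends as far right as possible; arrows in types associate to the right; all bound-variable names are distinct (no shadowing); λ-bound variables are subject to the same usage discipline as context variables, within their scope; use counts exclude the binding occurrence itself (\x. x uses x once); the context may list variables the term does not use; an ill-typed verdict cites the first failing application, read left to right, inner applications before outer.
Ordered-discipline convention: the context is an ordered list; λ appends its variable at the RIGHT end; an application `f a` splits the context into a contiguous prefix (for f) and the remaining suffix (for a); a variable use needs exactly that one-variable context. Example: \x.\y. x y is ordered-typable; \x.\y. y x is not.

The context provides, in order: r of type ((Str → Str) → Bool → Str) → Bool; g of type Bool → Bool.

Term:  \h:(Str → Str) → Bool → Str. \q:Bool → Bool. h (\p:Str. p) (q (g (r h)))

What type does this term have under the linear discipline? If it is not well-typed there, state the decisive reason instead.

not well-typed under linear — h ×2 used more than once (contraction)
usage: r: 1×; g: 1×; h (λ-bound): 2×; q (λ-bound): 1×; p (λ-bound): 1×
left-to-right use order: h, p, q, g, r, h
typing: well-typed at ((Str → Str) → Bool → Str) → (Bool → Bool) → Str
all disciplines: ordered ✗ · linear ✗ · affine ✗ · relevant ✓ · unrestricted ✓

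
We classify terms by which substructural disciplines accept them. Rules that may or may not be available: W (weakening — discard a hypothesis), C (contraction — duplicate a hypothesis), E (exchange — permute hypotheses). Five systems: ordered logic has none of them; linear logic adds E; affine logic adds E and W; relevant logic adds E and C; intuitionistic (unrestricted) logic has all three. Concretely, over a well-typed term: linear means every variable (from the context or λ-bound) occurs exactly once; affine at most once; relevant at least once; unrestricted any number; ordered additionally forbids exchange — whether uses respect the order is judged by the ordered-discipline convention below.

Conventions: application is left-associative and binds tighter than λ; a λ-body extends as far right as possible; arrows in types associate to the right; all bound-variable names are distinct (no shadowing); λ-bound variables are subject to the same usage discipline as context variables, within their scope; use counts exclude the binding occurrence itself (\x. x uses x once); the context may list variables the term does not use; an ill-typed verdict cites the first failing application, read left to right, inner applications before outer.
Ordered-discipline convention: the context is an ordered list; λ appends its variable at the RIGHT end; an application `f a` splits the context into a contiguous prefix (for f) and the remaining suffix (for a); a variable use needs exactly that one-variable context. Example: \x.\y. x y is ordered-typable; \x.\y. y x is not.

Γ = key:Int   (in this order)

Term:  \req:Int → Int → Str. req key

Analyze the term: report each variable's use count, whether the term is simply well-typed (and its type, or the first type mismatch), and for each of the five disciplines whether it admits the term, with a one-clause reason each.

counts: key: 1; req (bound): 1
uses in reading order: req, key
typing: well-typed — term : (Int → Int → Str) → Int → Str
ordered ✗ (use order req, key needs exchange)
linear ✓ (each of key, req used exactly once)
affine ✓ (no duplicate uses among key, req)
relevant ✓ (at least one use each (key, req))
unrestricted ✓ (well-typed at (Int → Int → Str) → Int → Str; no restrictions here)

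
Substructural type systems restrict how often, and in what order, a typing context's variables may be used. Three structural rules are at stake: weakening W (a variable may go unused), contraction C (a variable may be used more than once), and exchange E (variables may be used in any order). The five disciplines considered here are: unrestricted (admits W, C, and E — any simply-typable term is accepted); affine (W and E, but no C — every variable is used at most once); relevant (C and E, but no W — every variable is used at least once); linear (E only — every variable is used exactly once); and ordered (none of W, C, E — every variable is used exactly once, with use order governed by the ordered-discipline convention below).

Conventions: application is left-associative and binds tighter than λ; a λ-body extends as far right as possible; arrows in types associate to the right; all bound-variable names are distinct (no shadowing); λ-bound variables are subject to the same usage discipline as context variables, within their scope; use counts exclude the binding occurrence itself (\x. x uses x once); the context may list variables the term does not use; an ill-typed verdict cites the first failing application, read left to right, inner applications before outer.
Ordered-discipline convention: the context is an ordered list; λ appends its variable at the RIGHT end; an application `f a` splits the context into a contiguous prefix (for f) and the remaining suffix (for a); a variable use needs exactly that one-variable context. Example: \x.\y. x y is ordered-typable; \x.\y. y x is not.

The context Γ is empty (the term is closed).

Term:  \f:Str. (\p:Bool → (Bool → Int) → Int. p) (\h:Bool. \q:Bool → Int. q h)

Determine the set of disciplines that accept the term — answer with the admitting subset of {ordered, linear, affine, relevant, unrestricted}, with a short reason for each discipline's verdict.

admitting disciplines: affine, unrestricted
usage: f (bound): 0×; p (bound): 1×; h (bound): 1×; q (bound): 1×
left-to-right use order: p, q, h
typing: well-typed at Str → Bool → (Bool → Int) → Int
ordered: ✗ — f never used (weakening)
linear: ✗ — f never used (weakening)
affine: ✓ — no duplicate uses among f, p, h, q
relevant: ✗ — f never used (weakening)
unrestricted: ✓ — well-typed at Str → Bool → (Bool → Int) → Int; no restrictions here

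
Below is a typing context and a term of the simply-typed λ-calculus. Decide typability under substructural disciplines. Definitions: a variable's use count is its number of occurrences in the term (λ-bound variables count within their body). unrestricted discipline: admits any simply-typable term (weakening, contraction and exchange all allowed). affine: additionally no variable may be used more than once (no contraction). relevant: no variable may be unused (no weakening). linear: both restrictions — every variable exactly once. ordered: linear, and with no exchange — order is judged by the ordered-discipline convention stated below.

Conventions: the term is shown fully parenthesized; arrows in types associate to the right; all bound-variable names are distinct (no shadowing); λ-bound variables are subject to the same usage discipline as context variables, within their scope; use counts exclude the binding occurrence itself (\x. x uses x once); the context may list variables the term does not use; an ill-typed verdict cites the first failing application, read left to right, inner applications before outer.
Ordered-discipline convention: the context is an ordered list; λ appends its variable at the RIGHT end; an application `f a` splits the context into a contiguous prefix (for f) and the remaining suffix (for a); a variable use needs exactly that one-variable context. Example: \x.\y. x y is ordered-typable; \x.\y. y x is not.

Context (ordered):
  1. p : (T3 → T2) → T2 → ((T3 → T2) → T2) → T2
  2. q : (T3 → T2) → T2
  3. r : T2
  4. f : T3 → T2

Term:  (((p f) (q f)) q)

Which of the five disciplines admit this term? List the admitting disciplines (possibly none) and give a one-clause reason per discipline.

accepted by: unrestricted
usage: p: 1; q: 2; r: 0; f: 2
uses in reading order: p, f, q, f, q
typing: ✓ — T2
ordered: ✗, q ×2, f ×2 used more than once (contraction); needs weakening: r unused
linear: ✗, q ×2, f ×2 used more than once (contraction); needs weakening: r unused
affine: ✗, q ×2, f ×2 used more than once (contraction)
relevant: ✗, needs weakening: r unused
unrestricted: ✓, type-checks (T2) and nothing is barred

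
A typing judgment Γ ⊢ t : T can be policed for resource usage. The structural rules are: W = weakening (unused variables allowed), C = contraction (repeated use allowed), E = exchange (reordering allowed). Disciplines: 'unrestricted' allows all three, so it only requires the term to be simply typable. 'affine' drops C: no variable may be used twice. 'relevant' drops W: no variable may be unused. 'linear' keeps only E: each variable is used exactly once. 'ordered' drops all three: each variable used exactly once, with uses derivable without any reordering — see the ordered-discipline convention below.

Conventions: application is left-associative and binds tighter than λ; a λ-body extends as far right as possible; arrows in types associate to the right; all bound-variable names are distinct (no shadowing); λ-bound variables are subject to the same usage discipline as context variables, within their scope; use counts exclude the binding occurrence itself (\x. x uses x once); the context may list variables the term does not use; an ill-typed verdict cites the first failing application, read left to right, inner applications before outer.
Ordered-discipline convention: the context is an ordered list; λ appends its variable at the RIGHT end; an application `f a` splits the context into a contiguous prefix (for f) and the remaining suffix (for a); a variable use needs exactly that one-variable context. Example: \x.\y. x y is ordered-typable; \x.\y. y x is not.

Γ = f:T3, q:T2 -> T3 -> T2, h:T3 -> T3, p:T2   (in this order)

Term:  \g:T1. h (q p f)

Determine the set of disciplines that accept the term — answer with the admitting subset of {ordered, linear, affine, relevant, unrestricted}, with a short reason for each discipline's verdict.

admitted in: none
counts: f: 1×, q: 1×, h: 1×, p: 1×, g (λ-bound): 0×
order of uses: h, q, p, f
typing: ill-typed: a function awaiting T3 gets T2
ordered ✗ (fails simple typing)
linear ✗ (a type mismatch blocks all five)
affine ✗ (the type mismatch rejects it)
relevant ✗ (not simply typable)
unrestricted ✗ (fails simple typing)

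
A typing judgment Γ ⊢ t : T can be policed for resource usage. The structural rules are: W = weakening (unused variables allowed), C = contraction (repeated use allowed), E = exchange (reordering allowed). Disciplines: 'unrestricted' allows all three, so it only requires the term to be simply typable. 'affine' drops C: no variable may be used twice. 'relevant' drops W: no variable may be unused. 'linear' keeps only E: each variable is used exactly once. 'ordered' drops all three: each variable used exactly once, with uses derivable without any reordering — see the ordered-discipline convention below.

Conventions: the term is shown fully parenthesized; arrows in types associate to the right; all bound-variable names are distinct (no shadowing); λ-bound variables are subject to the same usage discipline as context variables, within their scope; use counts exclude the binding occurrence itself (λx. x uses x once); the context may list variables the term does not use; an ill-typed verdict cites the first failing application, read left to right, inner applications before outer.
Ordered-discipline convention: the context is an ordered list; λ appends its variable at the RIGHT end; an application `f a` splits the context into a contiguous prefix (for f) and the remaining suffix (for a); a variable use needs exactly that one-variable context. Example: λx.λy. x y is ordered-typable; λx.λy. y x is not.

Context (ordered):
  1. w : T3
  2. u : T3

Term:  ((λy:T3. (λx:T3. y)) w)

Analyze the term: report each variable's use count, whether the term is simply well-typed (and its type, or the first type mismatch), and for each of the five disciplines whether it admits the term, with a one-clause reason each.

variable uses: w: 1×, u: 0×, y (bound): 1×, x (bound): 0×
uses in reading order: y, w
typing: well-typed at T3 → T3
ordered ✗ (u, x left unused)
linear ✗ (u, x left unused)
affine ✓ (none of w, u, y, x used more than once)
relevant ✗ (u, x left unused)
unrestricted ✓ (well-typed at T3 → T3; no restrictions here)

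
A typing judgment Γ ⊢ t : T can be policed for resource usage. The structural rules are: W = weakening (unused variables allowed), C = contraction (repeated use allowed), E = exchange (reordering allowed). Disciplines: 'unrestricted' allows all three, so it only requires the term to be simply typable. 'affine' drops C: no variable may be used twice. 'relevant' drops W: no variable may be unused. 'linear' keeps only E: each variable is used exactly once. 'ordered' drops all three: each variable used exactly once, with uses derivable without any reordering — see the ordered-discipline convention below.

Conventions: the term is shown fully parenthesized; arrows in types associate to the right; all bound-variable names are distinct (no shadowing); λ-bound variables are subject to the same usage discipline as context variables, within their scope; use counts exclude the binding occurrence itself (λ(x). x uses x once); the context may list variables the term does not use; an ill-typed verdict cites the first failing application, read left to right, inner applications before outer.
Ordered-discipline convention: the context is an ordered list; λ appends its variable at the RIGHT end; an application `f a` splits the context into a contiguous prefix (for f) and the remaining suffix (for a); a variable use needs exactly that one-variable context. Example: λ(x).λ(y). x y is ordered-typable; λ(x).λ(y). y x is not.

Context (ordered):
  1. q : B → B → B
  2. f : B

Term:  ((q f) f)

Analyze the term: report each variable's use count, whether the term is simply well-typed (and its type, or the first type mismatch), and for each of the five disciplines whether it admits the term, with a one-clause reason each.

counts: q ×1, f ×2
order of uses: q, f, f
typing: well-typed — term : B
ordered: ✗, repeated use of f ×2
linear: ✗, repeated use of f ×2
affine: ✗, repeated use of f ×2
relevant: ✓, at least one use each (q, f)
unrestricted: ✓, type-checks (B) and nothing is barred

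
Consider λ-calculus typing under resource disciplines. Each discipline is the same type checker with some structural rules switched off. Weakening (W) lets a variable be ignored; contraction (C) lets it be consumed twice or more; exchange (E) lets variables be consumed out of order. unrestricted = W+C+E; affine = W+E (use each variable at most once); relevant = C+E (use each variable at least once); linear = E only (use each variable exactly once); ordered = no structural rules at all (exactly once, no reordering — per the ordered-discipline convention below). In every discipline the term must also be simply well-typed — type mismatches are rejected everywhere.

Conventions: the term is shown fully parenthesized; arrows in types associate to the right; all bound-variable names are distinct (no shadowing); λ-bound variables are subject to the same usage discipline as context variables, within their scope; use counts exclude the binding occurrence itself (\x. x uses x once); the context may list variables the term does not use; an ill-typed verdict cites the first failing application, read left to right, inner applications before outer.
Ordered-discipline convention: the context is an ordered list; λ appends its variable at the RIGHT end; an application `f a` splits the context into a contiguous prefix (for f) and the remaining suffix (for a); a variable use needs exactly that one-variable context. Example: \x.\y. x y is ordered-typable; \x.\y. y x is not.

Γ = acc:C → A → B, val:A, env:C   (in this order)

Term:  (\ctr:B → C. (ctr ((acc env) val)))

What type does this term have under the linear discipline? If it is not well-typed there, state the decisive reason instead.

term : (B → C) → C
variable uses: acc: 1×, val: 1×, env: 1×, ctr [bound]: 1×
order of uses: ctr, acc, env, val
typing: well-typed — term : (B → C) → C
summary: ordered ✗ | linear ✓ | affine ✓ | relevant ✓ | unrestricted ✓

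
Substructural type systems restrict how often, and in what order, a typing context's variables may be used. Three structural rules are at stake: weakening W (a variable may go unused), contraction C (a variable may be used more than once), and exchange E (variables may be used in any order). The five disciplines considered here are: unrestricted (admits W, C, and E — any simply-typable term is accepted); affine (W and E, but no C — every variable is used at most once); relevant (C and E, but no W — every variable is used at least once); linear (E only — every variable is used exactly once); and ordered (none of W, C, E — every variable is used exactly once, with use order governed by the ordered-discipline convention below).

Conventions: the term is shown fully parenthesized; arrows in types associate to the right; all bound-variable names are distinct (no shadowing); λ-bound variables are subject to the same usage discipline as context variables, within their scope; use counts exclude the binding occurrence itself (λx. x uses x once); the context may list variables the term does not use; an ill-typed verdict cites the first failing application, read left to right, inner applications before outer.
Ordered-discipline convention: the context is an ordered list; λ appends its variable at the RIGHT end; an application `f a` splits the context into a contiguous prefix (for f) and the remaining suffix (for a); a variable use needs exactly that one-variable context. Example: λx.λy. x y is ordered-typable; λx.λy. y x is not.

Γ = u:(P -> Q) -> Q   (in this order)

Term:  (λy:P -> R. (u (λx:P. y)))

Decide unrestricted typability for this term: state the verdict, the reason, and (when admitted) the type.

no — fails simple typing
counts: u=1, y [bound]=1, x [bound]=0
uses in reading order: u, y
typing: ill-typed: a function awaiting P -> Q gets P -> P -> R
per-discipline verdicts: ordered ✗, linear ✗, affine ✗, relevant ✗, unrestricted ✗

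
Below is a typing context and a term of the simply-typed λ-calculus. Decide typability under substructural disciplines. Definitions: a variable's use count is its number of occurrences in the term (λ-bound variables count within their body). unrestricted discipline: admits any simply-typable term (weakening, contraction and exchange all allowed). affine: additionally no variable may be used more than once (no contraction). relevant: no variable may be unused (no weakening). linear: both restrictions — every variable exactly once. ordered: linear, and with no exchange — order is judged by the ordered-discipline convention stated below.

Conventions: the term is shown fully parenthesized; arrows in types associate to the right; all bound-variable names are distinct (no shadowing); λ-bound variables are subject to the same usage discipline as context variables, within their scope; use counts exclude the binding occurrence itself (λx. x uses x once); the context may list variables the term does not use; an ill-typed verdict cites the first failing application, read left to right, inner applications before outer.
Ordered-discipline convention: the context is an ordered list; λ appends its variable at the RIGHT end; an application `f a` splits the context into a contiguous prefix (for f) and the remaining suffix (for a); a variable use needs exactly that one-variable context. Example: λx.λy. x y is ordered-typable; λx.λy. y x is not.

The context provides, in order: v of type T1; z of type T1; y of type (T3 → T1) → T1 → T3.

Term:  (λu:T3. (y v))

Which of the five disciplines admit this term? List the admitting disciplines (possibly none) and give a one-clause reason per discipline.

accepted by: none
counts: v: 1×; z: 0×; y: 1×; u (λ-bound): 0×
left-to-right use order: y, v
typing: ill-typed: an application expects T3 → T1 but receives T1
ordered: ✗ — the type mismatch rejects it
linear: ✗ — not simply typable
affine: ✗ — fails simple typing
relevant: ✗ — a type mismatch blocks all five
unrestricted: ✗ — the type mismatch rejects it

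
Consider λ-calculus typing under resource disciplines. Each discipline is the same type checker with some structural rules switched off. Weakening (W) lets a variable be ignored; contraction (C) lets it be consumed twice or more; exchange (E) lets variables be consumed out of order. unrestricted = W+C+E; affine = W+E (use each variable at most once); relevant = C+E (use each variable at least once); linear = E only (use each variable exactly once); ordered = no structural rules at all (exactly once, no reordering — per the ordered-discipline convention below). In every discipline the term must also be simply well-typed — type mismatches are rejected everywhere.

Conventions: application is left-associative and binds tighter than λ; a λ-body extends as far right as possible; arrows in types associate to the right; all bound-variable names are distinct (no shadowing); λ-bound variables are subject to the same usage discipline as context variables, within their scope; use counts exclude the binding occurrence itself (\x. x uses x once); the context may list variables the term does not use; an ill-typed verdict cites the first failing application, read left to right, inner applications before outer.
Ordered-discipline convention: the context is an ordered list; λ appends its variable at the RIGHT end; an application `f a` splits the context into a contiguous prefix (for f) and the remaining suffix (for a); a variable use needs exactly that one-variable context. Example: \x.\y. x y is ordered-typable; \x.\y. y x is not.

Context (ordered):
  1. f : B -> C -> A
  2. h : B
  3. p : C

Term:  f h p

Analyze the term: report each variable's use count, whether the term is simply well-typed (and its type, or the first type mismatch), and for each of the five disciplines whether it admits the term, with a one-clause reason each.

counts: f: 1, h: 1, p: 1
use order (left to right): f, h, p
typing: the term checks, with type A
ordered: ✓, one use each (f, h, p); ordered split holds
linear: ✓, each of f, h, p used exactly once
affine: ✓, at most one use each (f, h, p)
relevant: ✓, at least one use each (f, h, p)
unrestricted: ✓, simply typable at A; W, C, E all held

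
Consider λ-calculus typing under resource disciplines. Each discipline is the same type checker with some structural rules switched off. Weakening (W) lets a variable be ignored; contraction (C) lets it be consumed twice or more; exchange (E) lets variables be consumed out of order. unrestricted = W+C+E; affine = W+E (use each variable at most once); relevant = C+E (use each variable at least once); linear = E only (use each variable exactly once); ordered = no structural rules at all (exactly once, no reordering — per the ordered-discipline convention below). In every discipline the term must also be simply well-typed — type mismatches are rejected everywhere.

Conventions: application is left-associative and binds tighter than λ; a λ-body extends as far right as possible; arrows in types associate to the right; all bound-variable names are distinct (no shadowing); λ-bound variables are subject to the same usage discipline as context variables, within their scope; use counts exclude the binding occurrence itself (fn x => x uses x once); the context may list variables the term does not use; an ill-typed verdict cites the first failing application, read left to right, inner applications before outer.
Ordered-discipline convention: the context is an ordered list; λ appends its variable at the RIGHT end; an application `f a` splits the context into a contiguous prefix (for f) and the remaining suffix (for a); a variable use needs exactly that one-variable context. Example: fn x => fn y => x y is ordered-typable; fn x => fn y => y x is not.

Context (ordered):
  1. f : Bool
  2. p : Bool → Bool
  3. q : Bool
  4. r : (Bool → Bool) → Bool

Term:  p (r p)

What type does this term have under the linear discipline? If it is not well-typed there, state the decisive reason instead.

not well-typed under linear — needs contraction — p ×2; f, q left unused
variable uses: f: 0; p: 2; q: 0; r: 1
use order (left to right): p, r, p
typing: ✓ — Bool
across the five disciplines: ordered ✗ · linear ✗ · affine ✗ · relevant ✗ · unrestricted ✓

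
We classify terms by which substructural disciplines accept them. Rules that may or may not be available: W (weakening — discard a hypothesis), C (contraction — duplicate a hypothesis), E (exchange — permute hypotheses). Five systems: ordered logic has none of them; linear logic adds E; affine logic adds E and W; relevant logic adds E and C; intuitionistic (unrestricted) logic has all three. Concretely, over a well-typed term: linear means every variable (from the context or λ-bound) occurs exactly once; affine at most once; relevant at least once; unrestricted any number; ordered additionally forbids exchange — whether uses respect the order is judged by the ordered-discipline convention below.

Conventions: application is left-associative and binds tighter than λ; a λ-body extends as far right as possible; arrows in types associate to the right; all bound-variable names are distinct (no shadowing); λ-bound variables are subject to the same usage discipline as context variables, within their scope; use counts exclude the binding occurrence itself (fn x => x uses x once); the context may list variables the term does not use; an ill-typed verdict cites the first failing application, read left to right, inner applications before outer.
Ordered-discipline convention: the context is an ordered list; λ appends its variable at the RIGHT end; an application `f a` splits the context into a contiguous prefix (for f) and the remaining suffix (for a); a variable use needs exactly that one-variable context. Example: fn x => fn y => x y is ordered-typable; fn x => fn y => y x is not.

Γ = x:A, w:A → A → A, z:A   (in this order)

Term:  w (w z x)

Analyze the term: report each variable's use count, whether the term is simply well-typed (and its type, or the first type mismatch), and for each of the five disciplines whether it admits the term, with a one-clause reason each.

use counts: x: 1×, w: 2×, z: 1×
use order (left to right): w, w, z, x
typing: well-typed at A → A
ordered ✗ (repeated use of w ×2)
linear ✗ (repeated use of w ×2)
affine ✗ (repeated use of w ×2)
relevant ✓ (every one of x, w, z appears)
unrestricted ✓ (simply typable at A → A; W, C, E all held)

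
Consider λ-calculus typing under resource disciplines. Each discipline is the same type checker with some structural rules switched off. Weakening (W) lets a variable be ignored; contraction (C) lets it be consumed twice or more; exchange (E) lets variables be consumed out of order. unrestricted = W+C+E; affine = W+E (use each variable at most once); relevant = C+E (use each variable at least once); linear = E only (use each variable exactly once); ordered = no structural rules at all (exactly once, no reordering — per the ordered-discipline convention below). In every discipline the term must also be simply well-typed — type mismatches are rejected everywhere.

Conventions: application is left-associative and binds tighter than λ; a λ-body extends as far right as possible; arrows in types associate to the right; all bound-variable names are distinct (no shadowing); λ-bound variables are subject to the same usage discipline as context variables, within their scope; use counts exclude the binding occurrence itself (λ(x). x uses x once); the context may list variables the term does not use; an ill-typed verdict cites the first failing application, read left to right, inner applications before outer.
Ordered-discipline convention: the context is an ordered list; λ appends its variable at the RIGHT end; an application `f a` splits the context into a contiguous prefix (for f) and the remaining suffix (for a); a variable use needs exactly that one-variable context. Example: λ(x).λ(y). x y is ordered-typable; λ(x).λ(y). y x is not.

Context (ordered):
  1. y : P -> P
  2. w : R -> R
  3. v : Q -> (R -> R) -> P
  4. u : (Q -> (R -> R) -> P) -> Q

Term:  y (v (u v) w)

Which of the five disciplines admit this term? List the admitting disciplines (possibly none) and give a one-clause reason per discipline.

accepted by: relevant, unrestricted
use counts: y: 1; w: 1; v: 2; u: 1
use order (left to right): y, v, u, v, w
typing: the term checks, with type P
ordered ✗ (v ×2 used more than once (contraction))
linear ✗ (v ×2 used more than once (contraction))
affine ✗ (v ×2 used more than once (contraction))
relevant ✓ (every one of y, w, v, u appears)
unrestricted ✓ (well-typed at P; no restrictions here)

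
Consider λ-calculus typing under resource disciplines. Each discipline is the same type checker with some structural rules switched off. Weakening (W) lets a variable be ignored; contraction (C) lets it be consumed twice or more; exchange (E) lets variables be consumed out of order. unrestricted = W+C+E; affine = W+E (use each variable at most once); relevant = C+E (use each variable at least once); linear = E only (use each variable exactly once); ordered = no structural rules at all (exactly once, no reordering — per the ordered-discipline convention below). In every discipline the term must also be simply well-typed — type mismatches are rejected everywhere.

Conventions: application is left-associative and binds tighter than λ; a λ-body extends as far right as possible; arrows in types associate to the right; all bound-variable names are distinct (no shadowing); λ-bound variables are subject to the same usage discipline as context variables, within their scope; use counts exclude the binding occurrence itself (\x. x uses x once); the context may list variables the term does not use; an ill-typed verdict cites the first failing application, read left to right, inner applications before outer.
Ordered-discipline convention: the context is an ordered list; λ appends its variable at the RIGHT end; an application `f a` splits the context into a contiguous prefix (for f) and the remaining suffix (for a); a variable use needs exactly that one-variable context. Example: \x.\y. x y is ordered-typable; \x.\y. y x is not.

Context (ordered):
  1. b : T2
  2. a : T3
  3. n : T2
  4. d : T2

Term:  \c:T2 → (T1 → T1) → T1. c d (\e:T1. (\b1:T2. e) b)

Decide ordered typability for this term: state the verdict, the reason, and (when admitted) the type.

no — needs weakening: a, n, b1 unused
variable uses: b=1; a=0; n=0; d=1; c (λ-bound)=1; e (λ-bound)=1; b1 (λ-bound)=0
uses in reading order: c, d, e, b
typing: well-typed — term : (T2 → (T1 → T1) → T1) → T1
per-discipline verdicts: ordered ✗ · linear ✗ · affine ✓ · relevant ✗ · unrestricted ✓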